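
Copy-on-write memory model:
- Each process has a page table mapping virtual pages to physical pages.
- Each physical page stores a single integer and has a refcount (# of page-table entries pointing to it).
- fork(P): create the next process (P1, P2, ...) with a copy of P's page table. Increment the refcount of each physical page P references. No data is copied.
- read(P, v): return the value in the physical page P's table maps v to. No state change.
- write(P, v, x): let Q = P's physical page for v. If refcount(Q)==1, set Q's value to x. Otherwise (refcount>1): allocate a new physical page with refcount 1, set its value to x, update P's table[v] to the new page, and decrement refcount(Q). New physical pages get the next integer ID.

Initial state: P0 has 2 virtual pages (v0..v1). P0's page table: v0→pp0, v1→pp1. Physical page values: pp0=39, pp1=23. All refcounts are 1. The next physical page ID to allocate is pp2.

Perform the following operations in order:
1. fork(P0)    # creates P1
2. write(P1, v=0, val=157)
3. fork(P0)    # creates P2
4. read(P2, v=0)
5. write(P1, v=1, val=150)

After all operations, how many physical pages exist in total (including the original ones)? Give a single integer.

Answer: 4

Derivation:
Op 1: fork(P0) -> P1. 2 ppages; refcounts: pp0:2 pp1:2
Op 2: write(P1, v0, 157). refcount(pp0)=2>1 -> COPY to pp2. 3 ppages; refcounts: pp0:1 pp1:2 pp2:1
Op 3: fork(P0) -> P2. 3 ppages; refcounts: pp0:2 pp1:3 pp2:1
Op 4: read(P2, v0) -> 39. No state change.
Op 5: write(P1, v1, 150). refcount(pp1)=3>1 -> COPY to pp3. 4 ppages; refcounts: pp0:2 pp1:2 pp2:1 pp3:1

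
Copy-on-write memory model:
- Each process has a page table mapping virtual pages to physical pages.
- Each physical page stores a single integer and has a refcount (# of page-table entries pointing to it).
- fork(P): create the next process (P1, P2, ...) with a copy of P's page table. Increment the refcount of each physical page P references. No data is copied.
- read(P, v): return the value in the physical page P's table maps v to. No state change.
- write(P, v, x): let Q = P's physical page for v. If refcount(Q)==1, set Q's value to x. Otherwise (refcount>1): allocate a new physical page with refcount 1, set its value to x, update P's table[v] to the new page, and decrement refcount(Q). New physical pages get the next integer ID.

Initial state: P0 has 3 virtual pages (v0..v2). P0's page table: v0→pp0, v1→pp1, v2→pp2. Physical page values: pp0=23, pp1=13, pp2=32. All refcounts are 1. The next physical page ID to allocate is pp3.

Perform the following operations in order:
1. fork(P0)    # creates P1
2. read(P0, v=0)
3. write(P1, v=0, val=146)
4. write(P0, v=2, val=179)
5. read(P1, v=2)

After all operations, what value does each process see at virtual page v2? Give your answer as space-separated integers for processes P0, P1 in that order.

Op 1: fork(P0) -> P1. 3 ppages; refcounts: pp0:2 pp1:2 pp2:2
Op 2: read(P0, v0) -> 23. No state change.
Op 3: write(P1, v0, 146). refcount(pp0)=2>1 -> COPY to pp3. 4 ppages; refcounts: pp0:1 pp1:2 pp2:2 pp3:1
Op 4: write(P0, v2, 179). refcount(pp2)=2>1 -> COPY to pp4. 5 ppages; refcounts: pp0:1 pp1:2 pp2:1 pp3:1 pp4:1
Op 5: read(P1, v2) -> 32. No state change.
P0: v2 -> pp4 = 179
P1: v2 -> pp2 = 32

Answer: 179 32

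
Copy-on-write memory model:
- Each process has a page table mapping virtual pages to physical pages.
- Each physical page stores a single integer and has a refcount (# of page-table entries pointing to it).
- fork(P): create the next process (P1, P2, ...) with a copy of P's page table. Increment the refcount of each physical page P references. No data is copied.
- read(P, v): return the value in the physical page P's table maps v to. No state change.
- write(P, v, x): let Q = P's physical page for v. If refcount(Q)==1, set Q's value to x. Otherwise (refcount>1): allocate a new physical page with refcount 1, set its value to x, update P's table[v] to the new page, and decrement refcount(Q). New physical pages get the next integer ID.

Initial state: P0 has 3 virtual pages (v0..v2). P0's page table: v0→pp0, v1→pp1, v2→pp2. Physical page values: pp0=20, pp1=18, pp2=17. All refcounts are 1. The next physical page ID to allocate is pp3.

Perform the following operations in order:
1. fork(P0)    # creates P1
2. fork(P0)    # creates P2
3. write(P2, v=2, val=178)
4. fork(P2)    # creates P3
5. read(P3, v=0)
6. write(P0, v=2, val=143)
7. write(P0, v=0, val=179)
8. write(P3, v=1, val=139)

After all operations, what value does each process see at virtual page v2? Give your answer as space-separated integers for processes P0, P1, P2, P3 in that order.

Answer: 143 17 178 178

Derivation:
Op 1: fork(P0) -> P1. 3 ppages; refcounts: pp0:2 pp1:2 pp2:2
Op 2: fork(P0) -> P2. 3 ppages; refcounts: pp0:3 pp1:3 pp2:3
Op 3: write(P2, v2, 178). refcount(pp2)=3>1 -> COPY to pp3. 4 ppages; refcounts: pp0:3 pp1:3 pp2:2 pp3:1
Op 4: fork(P2) -> P3. 4 ppages; refcounts: pp0:4 pp1:4 pp2:2 pp3:2
Op 5: read(P3, v0) -> 20. No state change.
Op 6: write(P0, v2, 143). refcount(pp2)=2>1 -> COPY to pp4. 5 ppages; refcounts: pp0:4 pp1:4 pp2:1 pp3:2 pp4:1
Op 7: write(P0, v0, 179). refcount(pp0)=4>1 -> COPY to pp5. 6 ppages; refcounts: pp0:3 pp1:4 pp2:1 pp3:2 pp4:1 pp5:1
Op 8: write(P3, v1, 139). refcount(pp1)=4>1 -> COPY to pp6. 7 ppages; refcounts: pp0:3 pp1:3 pp2:1 pp3:2 pp4:1 pp5:1 pp6:1
P0: v2 -> pp4 = 143
P1: v2 -> pp2 = 17
P2: v2 -> pp3 = 178
P3: v2 -> pp3 = 178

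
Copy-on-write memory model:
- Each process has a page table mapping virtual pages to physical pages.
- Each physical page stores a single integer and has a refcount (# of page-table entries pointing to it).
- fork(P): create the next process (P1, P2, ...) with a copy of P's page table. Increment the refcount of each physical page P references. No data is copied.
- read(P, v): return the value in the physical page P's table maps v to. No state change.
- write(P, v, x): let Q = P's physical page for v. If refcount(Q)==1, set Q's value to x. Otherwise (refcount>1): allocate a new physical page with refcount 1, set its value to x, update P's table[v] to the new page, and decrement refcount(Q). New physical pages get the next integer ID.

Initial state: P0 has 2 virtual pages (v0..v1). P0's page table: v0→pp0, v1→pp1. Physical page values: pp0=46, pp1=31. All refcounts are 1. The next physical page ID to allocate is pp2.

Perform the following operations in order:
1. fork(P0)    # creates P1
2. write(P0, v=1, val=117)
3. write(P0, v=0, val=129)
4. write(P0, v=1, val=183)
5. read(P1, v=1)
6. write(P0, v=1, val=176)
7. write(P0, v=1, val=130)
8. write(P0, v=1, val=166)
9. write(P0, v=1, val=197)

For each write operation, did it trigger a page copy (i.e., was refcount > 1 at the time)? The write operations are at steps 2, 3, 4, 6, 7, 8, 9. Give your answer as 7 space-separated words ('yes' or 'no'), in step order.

Op 1: fork(P0) -> P1. 2 ppages; refcounts: pp0:2 pp1:2
Op 2: write(P0, v1, 117). refcount(pp1)=2>1 -> COPY to pp2. 3 ppages; refcounts: pp0:2 pp1:1 pp2:1
Op 3: write(P0, v0, 129). refcount(pp0)=2>1 -> COPY to pp3. 4 ppages; refcounts: pp0:1 pp1:1 pp2:1 pp3:1
Op 4: write(P0, v1, 183). refcount(pp2)=1 -> write in place. 4 ppages; refcounts: pp0:1 pp1:1 pp2:1 pp3:1
Op 5: read(P1, v1) -> 31. No state change.
Op 6: write(P0, v1, 176). refcount(pp2)=1 -> write in place. 4 ppages; refcounts: pp0:1 pp1:1 pp2:1 pp3:1
Op 7: write(P0, v1, 130). refcount(pp2)=1 -> write in place. 4 ppages; refcounts: pp0:1 pp1:1 pp2:1 pp3:1
Op 8: write(P0, v1, 166). refcount(pp2)=1 -> write in place. 4 ppages; refcounts: pp0:1 pp1:1 pp2:1 pp3:1
Op 9: write(P0, v1, 197). refcount(pp2)=1 -> write in place. 4 ppages; refcounts: pp0:1 pp1:1 pp2:1 pp3:1

yes yes no no no no no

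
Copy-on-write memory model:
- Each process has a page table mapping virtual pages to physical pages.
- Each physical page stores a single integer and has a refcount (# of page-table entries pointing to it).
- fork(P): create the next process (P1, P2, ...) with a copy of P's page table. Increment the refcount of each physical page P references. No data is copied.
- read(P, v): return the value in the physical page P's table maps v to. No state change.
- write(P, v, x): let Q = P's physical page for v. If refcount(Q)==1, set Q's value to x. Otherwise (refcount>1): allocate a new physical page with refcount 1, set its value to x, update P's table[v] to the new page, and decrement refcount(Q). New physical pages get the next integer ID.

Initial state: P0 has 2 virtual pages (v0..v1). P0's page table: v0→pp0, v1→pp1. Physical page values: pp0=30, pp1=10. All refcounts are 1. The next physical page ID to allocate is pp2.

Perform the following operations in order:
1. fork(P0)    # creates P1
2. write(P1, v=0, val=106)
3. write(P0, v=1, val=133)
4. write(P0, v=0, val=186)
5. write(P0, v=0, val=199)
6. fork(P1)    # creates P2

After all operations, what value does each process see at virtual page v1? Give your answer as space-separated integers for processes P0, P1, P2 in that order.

Op 1: fork(P0) -> P1. 2 ppages; refcounts: pp0:2 pp1:2
Op 2: write(P1, v0, 106). refcount(pp0)=2>1 -> COPY to pp2. 3 ppages; refcounts: pp0:1 pp1:2 pp2:1
Op 3: write(P0, v1, 133). refcount(pp1)=2>1 -> COPY to pp3. 4 ppages; refcounts: pp0:1 pp1:1 pp2:1 pp3:1
Op 4: write(P0, v0, 186). refcount(pp0)=1 -> write in place. 4 ppages; refcounts: pp0:1 pp1:1 pp2:1 pp3:1
Op 5: write(P0, v0, 199). refcount(pp0)=1 -> write in place. 4 ppages; refcounts: pp0:1 pp1:1 pp2:1 pp3:1
Op 6: fork(P1) -> P2. 4 ppages; refcounts: pp0:1 pp1:2 pp2:2 pp3:1
P0: v1 -> pp3 = 133
P1: v1 -> pp1 = 10
P2: v1 -> pp1 = 10

Answer: 133 10 10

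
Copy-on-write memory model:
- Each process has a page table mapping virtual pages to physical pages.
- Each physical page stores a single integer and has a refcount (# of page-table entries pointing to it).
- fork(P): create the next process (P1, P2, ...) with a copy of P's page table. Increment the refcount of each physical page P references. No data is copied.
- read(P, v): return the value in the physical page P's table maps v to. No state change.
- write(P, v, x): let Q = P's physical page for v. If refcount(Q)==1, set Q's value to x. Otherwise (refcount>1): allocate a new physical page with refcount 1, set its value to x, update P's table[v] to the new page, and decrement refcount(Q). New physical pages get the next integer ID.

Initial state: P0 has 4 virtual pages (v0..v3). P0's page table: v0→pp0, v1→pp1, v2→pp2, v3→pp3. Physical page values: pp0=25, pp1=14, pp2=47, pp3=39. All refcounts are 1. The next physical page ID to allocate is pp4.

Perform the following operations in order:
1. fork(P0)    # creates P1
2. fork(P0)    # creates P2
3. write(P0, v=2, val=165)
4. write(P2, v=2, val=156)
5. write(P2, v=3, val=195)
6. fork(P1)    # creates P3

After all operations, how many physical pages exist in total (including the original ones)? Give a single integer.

Answer: 7

Derivation:
Op 1: fork(P0) -> P1. 4 ppages; refcounts: pp0:2 pp1:2 pp2:2 pp3:2
Op 2: fork(P0) -> P2. 4 ppages; refcounts: pp0:3 pp1:3 pp2:3 pp3:3
Op 3: write(P0, v2, 165). refcount(pp2)=3>1 -> COPY to pp4. 5 ppages; refcounts: pp0:3 pp1:3 pp2:2 pp3:3 pp4:1
Op 4: write(P2, v2, 156). refcount(pp2)=2>1 -> COPY to pp5. 6 ppages; refcounts: pp0:3 pp1:3 pp2:1 pp3:3 pp4:1 pp5:1
Op 5: write(P2, v3, 195). refcount(pp3)=3>1 -> COPY to pp6. 7 ppages; refcounts: pp0:3 pp1:3 pp2:1 pp3:2 pp4:1 pp5:1 pp6:1
Op 6: fork(P1) -> P3. 7 ppages; refcounts: pp0:4 pp1:4 pp2:2 pp3:3 pp4:1 pp5:1 pp6:1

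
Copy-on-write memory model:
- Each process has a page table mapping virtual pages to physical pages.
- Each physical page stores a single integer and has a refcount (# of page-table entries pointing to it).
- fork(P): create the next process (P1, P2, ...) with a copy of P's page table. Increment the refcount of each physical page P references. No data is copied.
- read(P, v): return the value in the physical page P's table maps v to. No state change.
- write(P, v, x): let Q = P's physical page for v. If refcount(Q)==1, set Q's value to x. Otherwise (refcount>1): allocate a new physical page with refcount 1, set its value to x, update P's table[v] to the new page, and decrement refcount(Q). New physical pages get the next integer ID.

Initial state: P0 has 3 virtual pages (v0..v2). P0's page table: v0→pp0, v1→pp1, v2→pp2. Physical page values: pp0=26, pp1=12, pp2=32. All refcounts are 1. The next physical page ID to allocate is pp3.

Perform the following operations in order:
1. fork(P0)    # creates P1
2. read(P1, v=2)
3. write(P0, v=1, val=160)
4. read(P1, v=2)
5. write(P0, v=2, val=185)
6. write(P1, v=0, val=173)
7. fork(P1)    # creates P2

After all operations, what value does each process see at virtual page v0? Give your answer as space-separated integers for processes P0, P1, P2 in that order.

Op 1: fork(P0) -> P1. 3 ppages; refcounts: pp0:2 pp1:2 pp2:2
Op 2: read(P1, v2) -> 32. No state change.
Op 3: write(P0, v1, 160). refcount(pp1)=2>1 -> COPY to pp3. 4 ppages; refcounts: pp0:2 pp1:1 pp2:2 pp3:1
Op 4: read(P1, v2) -> 32. No state change.
Op 5: write(P0, v2, 185). refcount(pp2)=2>1 -> COPY to pp4. 5 ppages; refcounts: pp0:2 pp1:1 pp2:1 pp3:1 pp4:1
Op 6: write(P1, v0, 173). refcount(pp0)=2>1 -> COPY to pp5. 6 ppages; refcounts: pp0:1 pp1:1 pp2:1 pp3:1 pp4:1 pp5:1
Op 7: fork(P1) -> P2. 6 ppages; refcounts: pp0:1 pp1:2 pp2:2 pp3:1 pp4:1 pp5:2
P0: v0 -> pp0 = 26
P1: v0 -> pp5 = 173
P2: v0 -> pp5 = 173

Answer: 26 173 173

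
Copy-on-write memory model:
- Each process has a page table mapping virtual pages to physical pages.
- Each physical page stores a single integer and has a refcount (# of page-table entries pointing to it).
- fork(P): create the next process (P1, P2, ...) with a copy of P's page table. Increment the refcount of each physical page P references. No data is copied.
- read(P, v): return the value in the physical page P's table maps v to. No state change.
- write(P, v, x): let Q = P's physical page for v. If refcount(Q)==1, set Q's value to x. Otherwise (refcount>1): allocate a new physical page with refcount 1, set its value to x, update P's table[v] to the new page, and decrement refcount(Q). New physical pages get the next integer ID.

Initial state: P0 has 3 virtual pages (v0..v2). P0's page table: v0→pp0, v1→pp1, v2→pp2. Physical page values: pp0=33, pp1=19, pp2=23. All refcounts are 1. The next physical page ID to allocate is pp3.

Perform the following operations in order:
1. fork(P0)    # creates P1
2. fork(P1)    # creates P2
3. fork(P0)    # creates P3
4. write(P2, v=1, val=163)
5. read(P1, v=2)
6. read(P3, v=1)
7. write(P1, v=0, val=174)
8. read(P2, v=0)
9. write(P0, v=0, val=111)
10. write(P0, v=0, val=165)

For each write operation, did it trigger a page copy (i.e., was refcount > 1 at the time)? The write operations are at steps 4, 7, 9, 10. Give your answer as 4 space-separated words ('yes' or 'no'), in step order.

Op 1: fork(P0) -> P1. 3 ppages; refcounts: pp0:2 pp1:2 pp2:2
Op 2: fork(P1) -> P2. 3 ppages; refcounts: pp0:3 pp1:3 pp2:3
Op 3: fork(P0) -> P3. 3 ppages; refcounts: pp0:4 pp1:4 pp2:4
Op 4: write(P2, v1, 163). refcount(pp1)=4>1 -> COPY to pp3. 4 ppages; refcounts: pp0:4 pp1:3 pp2:4 pp3:1
Op 5: read(P1, v2) -> 23. No state change.
Op 6: read(P3, v1) -> 19. No state change.
Op 7: write(P1, v0, 174). refcount(pp0)=4>1 -> COPY to pp4. 5 ppages; refcounts: pp0:3 pp1:3 pp2:4 pp3:1 pp4:1
Op 8: read(P2, v0) -> 33. No state change.
Op 9: write(P0, v0, 111). refcount(pp0)=3>1 -> COPY to pp5. 6 ppages; refcounts: pp0:2 pp1:3 pp2:4 pp3:1 pp4:1 pp5:1
Op 10: write(P0, v0, 165). refcount(pp5)=1 -> write in place. 6 ppages; refcounts: pp0:2 pp1:3 pp2:4 pp3:1 pp4:1 pp5:1

yes yes yes no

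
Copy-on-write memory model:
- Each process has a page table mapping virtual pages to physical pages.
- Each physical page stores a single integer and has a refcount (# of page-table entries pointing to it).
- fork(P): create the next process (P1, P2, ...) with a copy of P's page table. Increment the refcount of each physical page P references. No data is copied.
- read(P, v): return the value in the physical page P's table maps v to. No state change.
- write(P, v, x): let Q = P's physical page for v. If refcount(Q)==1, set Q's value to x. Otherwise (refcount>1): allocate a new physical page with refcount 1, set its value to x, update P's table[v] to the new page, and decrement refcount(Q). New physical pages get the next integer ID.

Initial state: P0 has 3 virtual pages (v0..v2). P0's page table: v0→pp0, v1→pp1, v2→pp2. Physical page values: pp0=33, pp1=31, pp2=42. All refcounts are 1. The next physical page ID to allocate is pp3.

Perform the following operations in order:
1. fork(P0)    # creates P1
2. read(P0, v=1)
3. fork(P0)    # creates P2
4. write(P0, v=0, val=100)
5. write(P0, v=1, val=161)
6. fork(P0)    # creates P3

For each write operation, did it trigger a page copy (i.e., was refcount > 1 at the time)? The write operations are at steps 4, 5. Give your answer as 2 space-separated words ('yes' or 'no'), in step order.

Op 1: fork(P0) -> P1. 3 ppages; refcounts: pp0:2 pp1:2 pp2:2
Op 2: read(P0, v1) -> 31. No state change.
Op 3: fork(P0) -> P2. 3 ppages; refcounts: pp0:3 pp1:3 pp2:3
Op 4: write(P0, v0, 100). refcount(pp0)=3>1 -> COPY to pp3. 4 ppages; refcounts: pp0:2 pp1:3 pp2:3 pp3:1
Op 5: write(P0, v1, 161). refcount(pp1)=3>1 -> COPY to pp4. 5 ppages; refcounts: pp0:2 pp1:2 pp2:3 pp3:1 pp4:1
Op 6: fork(P0) -> P3. 5 ppages; refcounts: pp0:2 pp1:2 pp2:4 pp3:2 pp4:2

yes yes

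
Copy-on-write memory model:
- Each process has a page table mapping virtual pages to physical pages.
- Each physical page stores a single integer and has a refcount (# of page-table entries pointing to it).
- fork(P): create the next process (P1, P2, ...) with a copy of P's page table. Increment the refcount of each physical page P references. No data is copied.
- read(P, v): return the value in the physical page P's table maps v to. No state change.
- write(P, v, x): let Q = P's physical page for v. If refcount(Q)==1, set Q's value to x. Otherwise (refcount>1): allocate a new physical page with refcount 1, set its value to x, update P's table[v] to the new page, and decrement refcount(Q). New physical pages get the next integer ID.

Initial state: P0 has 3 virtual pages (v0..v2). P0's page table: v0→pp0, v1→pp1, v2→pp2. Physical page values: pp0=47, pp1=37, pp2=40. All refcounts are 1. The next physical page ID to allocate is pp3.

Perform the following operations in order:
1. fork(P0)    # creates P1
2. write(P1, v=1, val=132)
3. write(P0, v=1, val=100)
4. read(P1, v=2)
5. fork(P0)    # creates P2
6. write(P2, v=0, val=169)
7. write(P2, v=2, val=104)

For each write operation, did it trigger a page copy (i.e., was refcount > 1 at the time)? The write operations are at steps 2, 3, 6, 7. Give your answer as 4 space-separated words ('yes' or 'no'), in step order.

Op 1: fork(P0) -> P1. 3 ppages; refcounts: pp0:2 pp1:2 pp2:2
Op 2: write(P1, v1, 132). refcount(pp1)=2>1 -> COPY to pp3. 4 ppages; refcounts: pp0:2 pp1:1 pp2:2 pp3:1
Op 3: write(P0, v1, 100). refcount(pp1)=1 -> write in place. 4 ppages; refcounts: pp0:2 pp1:1 pp2:2 pp3:1
Op 4: read(P1, v2) -> 40. No state change.
Op 5: fork(P0) -> P2. 4 ppages; refcounts: pp0:3 pp1:2 pp2:3 pp3:1
Op 6: write(P2, v0, 169). refcount(pp0)=3>1 -> COPY to pp4. 5 ppages; refcounts: pp0:2 pp1:2 pp2:3 pp3:1 pp4:1
Op 7: write(P2, v2, 104). refcount(pp2)=3>1 -> COPY to pp5. 6 ppages; refcounts: pp0:2 pp1:2 pp2:2 pp3:1 pp4:1 pp5:1

yes no yes yes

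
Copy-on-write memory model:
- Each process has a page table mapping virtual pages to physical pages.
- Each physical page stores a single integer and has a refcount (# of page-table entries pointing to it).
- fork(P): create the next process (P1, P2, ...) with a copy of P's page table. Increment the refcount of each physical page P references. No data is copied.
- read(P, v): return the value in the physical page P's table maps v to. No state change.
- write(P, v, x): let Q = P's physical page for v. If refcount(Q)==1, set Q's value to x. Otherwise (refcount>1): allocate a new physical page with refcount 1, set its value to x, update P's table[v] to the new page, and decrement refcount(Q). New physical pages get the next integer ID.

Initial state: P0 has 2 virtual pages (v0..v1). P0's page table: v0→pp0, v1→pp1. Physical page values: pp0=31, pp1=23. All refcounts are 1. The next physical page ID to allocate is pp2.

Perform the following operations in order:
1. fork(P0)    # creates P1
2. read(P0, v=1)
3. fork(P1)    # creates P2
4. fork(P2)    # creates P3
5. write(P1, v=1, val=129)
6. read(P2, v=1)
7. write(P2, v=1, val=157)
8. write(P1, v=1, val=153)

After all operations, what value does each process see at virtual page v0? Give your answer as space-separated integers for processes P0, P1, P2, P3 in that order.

Op 1: fork(P0) -> P1. 2 ppages; refcounts: pp0:2 pp1:2
Op 2: read(P0, v1) -> 23. No state change.
Op 3: fork(P1) -> P2. 2 ppages; refcounts: pp0:3 pp1:3
Op 4: fork(P2) -> P3. 2 ppages; refcounts: pp0:4 pp1:4
Op 5: write(P1, v1, 129). refcount(pp1)=4>1 -> COPY to pp2. 3 ppages; refcounts: pp0:4 pp1:3 pp2:1
Op 6: read(P2, v1) -> 23. No state change.
Op 7: write(P2, v1, 157). refcount(pp1)=3>1 -> COPY to pp3. 4 ppages; refcounts: pp0:4 pp1:2 pp2:1 pp3:1
Op 8: write(P1, v1, 153). refcount(pp2)=1 -> write in place. 4 ppages; refcounts: pp0:4 pp1:2 pp2:1 pp3:1
P0: v0 -> pp0 = 31
P1: v0 -> pp0 = 31
P2: v0 -> pp0 = 31
P3: v0 -> pp0 = 31

Answer: 31 31 31 31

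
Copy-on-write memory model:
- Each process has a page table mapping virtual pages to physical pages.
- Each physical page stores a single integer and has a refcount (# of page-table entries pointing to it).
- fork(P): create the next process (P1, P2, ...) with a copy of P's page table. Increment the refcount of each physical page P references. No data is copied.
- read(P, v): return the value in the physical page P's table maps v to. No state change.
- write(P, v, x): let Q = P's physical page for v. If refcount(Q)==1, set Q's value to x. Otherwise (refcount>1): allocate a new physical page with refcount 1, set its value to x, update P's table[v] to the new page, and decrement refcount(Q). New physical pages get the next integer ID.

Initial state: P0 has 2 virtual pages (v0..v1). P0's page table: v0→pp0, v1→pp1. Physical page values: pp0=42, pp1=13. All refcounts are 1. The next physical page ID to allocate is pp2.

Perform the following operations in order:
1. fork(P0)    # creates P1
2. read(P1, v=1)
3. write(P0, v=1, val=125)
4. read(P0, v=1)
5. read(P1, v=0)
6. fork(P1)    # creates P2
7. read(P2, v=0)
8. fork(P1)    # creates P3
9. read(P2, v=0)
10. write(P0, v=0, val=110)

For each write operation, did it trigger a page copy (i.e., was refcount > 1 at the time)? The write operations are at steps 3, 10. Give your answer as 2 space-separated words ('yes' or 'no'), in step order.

Op 1: fork(P0) -> P1. 2 ppages; refcounts: pp0:2 pp1:2
Op 2: read(P1, v1) -> 13. No state change.
Op 3: write(P0, v1, 125). refcount(pp1)=2>1 -> COPY to pp2. 3 ppages; refcounts: pp0:2 pp1:1 pp2:1
Op 4: read(P0, v1) -> 125. No state change.
Op 5: read(P1, v0) -> 42. No state change.
Op 6: fork(P1) -> P2. 3 ppages; refcounts: pp0:3 pp1:2 pp2:1
Op 7: read(P2, v0) -> 42. No state change.
Op 8: fork(P1) -> P3. 3 ppages; refcounts: pp0:4 pp1:3 pp2:1
Op 9: read(P2, v0) -> 42. No state change.
Op 10: write(P0, v0, 110). refcount(pp0)=4>1 -> COPY to pp3. 4 ppages; refcounts: pp0:3 pp1:3 pp2:1 pp3:1

yes yes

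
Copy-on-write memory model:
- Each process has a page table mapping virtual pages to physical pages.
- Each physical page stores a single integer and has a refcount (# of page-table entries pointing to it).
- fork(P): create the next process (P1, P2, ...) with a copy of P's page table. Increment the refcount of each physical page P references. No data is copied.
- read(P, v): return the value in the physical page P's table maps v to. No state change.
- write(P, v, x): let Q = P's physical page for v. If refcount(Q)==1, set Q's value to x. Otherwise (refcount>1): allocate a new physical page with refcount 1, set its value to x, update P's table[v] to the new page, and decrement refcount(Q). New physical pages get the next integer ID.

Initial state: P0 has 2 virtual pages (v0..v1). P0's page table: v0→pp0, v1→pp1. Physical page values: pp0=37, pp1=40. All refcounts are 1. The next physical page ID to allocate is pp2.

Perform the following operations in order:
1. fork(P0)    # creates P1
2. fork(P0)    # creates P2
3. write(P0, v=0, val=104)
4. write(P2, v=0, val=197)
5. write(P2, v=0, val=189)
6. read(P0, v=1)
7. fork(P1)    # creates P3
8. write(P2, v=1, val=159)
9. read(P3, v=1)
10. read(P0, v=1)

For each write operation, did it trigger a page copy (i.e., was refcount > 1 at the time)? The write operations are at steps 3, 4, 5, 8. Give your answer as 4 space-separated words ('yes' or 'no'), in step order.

Op 1: fork(P0) -> P1. 2 ppages; refcounts: pp0:2 pp1:2
Op 2: fork(P0) -> P2. 2 ppages; refcounts: pp0:3 pp1:3
Op 3: write(P0, v0, 104). refcount(pp0)=3>1 -> COPY to pp2. 3 ppages; refcounts: pp0:2 pp1:3 pp2:1
Op 4: write(P2, v0, 197). refcount(pp0)=2>1 -> COPY to pp3. 4 ppages; refcounts: pp0:1 pp1:3 pp2:1 pp3:1
Op 5: write(P2, v0, 189). refcount(pp3)=1 -> write in place. 4 ppages; refcounts: pp0:1 pp1:3 pp2:1 pp3:1
Op 6: read(P0, v1) -> 40. No state change.
Op 7: fork(P1) -> P3. 4 ppages; refcounts: pp0:2 pp1:4 pp2:1 pp3:1
Op 8: write(P2, v1, 159). refcount(pp1)=4>1 -> COPY to pp4. 5 ppages; refcounts: pp0:2 pp1:3 pp2:1 pp3:1 pp4:1
Op 9: read(P3, v1) -> 40. No state change.
Op 10: read(P0, v1) -> 40. No state change.

yes yes no yes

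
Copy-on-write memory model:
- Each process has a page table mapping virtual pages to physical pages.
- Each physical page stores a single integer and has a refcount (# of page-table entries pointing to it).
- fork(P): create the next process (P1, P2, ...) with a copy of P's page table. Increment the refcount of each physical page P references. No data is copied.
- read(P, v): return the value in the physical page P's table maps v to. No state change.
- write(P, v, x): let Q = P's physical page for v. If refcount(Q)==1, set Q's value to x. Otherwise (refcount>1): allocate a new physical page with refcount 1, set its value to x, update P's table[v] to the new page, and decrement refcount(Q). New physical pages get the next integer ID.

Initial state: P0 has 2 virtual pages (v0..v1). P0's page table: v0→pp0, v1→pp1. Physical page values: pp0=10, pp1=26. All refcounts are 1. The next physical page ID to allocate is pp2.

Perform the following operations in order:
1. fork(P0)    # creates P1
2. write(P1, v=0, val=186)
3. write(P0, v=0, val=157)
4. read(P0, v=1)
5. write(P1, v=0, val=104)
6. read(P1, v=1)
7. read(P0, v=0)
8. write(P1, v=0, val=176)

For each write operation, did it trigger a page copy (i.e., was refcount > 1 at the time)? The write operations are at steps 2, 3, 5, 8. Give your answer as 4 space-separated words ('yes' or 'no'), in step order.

Op 1: fork(P0) -> P1. 2 ppages; refcounts: pp0:2 pp1:2
Op 2: write(P1, v0, 186). refcount(pp0)=2>1 -> COPY to pp2. 3 ppages; refcounts: pp0:1 pp1:2 pp2:1
Op 3: write(P0, v0, 157). refcount(pp0)=1 -> write in place. 3 ppages; refcounts: pp0:1 pp1:2 pp2:1
Op 4: read(P0, v1) -> 26. No state change.
Op 5: write(P1, v0, 104). refcount(pp2)=1 -> write in place. 3 ppages; refcounts: pp0:1 pp1:2 pp2:1
Op 6: read(P1, v1) -> 26. No state change.
Op 7: read(P0, v0) -> 157. No state change.
Op 8: write(P1, v0, 176). refcount(pp2)=1 -> write in place. 3 ppages; refcounts: pp0:1 pp1:2 pp2:1

yes no no no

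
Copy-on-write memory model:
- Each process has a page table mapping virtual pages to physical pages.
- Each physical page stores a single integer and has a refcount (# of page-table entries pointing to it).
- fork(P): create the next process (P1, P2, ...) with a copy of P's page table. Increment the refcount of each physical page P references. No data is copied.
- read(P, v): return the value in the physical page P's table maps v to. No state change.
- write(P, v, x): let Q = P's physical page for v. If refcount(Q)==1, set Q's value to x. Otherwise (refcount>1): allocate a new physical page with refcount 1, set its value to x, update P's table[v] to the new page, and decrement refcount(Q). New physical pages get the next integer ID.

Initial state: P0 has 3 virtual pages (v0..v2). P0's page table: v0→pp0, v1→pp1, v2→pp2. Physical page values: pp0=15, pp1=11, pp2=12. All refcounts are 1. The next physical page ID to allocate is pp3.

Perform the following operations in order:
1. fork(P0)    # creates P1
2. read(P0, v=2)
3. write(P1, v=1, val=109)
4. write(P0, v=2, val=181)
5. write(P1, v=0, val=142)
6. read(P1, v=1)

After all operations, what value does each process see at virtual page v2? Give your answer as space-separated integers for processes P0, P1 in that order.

Answer: 181 12

Derivation:
Op 1: fork(P0) -> P1. 3 ppages; refcounts: pp0:2 pp1:2 pp2:2
Op 2: read(P0, v2) -> 12. No state change.
Op 3: write(P1, v1, 109). refcount(pp1)=2>1 -> COPY to pp3. 4 ppages; refcounts: pp0:2 pp1:1 pp2:2 pp3:1
Op 4: write(P0, v2, 181). refcount(pp2)=2>1 -> COPY to pp4. 5 ppages; refcounts: pp0:2 pp1:1 pp2:1 pp3:1 pp4:1
Op 5: write(P1, v0, 142). refcount(pp0)=2>1 -> COPY to pp5. 6 ppages; refcounts: pp0:1 pp1:1 pp2:1 pp3:1 pp4:1 pp5:1
Op 6: read(P1, v1) -> 109. No state change.
P0: v2 -> pp4 = 181
P1: v2 -> pp2 = 12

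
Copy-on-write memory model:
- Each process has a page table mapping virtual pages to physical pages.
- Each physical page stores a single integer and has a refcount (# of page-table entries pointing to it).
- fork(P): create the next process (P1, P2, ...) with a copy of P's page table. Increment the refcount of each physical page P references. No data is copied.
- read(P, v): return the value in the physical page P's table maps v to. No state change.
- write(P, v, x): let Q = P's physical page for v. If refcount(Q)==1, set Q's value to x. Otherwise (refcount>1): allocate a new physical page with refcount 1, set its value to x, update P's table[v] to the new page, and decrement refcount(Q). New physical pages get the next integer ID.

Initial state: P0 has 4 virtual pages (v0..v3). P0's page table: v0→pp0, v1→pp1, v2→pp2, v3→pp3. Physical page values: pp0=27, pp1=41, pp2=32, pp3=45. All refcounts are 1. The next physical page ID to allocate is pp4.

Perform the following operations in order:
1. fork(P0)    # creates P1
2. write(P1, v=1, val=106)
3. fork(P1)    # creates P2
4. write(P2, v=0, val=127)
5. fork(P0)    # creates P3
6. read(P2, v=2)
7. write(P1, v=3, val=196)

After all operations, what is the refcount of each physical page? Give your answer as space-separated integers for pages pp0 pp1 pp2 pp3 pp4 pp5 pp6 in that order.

Op 1: fork(P0) -> P1. 4 ppages; refcounts: pp0:2 pp1:2 pp2:2 pp3:2
Op 2: write(P1, v1, 106). refcount(pp1)=2>1 -> COPY to pp4. 5 ppages; refcounts: pp0:2 pp1:1 pp2:2 pp3:2 pp4:1
Op 3: fork(P1) -> P2. 5 ppages; refcounts: pp0:3 pp1:1 pp2:3 pp3:3 pp4:2
Op 4: write(P2, v0, 127). refcount(pp0)=3>1 -> COPY to pp5. 6 ppages; refcounts: pp0:2 pp1:1 pp2:3 pp3:3 pp4:2 pp5:1
Op 5: fork(P0) -> P3. 6 ppages; refcounts: pp0:3 pp1:2 pp2:4 pp3:4 pp4:2 pp5:1
Op 6: read(P2, v2) -> 32. No state change.
Op 7: write(P1, v3, 196). refcount(pp3)=4>1 -> COPY to pp6. 7 ppages; refcounts: pp0:3 pp1:2 pp2:4 pp3:3 pp4:2 pp5:1 pp6:1

Answer: 3 2 4 3 2 1 1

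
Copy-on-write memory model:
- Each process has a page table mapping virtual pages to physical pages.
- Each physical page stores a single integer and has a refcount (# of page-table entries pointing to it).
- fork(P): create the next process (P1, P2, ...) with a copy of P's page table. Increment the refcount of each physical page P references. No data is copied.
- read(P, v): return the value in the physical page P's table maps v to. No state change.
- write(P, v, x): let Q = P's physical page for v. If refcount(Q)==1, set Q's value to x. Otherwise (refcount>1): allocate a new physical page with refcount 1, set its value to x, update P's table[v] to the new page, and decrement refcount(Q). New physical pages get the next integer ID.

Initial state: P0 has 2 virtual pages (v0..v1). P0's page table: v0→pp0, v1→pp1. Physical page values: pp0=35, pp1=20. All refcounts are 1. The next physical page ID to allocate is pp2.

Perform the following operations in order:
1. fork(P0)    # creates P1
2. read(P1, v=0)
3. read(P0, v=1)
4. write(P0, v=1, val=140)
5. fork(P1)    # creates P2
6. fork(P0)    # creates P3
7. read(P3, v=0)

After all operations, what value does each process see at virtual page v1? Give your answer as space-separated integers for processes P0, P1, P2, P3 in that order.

Answer: 140 20 20 140

Derivation:
Op 1: fork(P0) -> P1. 2 ppages; refcounts: pp0:2 pp1:2
Op 2: read(P1, v0) -> 35. No state change.
Op 3: read(P0, v1) -> 20. No state change.
Op 4: write(P0, v1, 140). refcount(pp1)=2>1 -> COPY to pp2. 3 ppages; refcounts: pp0:2 pp1:1 pp2:1
Op 5: fork(P1) -> P2. 3 ppages; refcounts: pp0:3 pp1:2 pp2:1
Op 6: fork(P0) -> P3. 3 ppages; refcounts: pp0:4 pp1:2 pp2:2
Op 7: read(P3, v0) -> 35. No state change.
P0: v1 -> pp2 = 140
P1: v1 -> pp1 = 20
P2: v1 -> pp1 = 20
P3: v1 -> pp2 = 140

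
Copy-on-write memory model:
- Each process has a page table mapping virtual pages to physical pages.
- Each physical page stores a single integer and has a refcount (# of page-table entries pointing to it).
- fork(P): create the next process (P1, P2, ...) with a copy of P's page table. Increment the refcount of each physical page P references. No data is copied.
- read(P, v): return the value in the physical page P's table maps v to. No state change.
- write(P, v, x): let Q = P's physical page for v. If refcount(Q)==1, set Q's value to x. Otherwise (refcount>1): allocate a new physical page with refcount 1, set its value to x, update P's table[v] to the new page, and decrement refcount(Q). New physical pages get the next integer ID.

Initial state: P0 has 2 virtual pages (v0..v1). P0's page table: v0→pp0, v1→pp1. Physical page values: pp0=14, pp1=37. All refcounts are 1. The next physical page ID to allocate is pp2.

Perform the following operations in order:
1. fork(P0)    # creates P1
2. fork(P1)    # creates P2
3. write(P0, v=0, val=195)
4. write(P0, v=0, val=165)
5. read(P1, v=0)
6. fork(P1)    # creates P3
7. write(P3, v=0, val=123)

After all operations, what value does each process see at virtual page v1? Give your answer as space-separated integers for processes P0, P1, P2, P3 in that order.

Answer: 37 37 37 37

Derivation:
Op 1: fork(P0) -> P1. 2 ppages; refcounts: pp0:2 pp1:2
Op 2: fork(P1) -> P2. 2 ppages; refcounts: pp0:3 pp1:3
Op 3: write(P0, v0, 195). refcount(pp0)=3>1 -> COPY to pp2. 3 ppages; refcounts: pp0:2 pp1:3 pp2:1
Op 4: write(P0, v0, 165). refcount(pp2)=1 -> write in place. 3 ppages; refcounts: pp0:2 pp1:3 pp2:1
Op 5: read(P1, v0) -> 14. No state change.
Op 6: fork(P1) -> P3. 3 ppages; refcounts: pp0:3 pp1:4 pp2:1
Op 7: write(P3, v0, 123). refcount(pp0)=3>1 -> COPY to pp3. 4 ppages; refcounts: pp0:2 pp1:4 pp2:1 pp3:1
P0: v1 -> pp1 = 37
P1: v1 -> pp1 = 37
P2: v1 -> pp1 = 37
P3: v1 -> pp1 = 37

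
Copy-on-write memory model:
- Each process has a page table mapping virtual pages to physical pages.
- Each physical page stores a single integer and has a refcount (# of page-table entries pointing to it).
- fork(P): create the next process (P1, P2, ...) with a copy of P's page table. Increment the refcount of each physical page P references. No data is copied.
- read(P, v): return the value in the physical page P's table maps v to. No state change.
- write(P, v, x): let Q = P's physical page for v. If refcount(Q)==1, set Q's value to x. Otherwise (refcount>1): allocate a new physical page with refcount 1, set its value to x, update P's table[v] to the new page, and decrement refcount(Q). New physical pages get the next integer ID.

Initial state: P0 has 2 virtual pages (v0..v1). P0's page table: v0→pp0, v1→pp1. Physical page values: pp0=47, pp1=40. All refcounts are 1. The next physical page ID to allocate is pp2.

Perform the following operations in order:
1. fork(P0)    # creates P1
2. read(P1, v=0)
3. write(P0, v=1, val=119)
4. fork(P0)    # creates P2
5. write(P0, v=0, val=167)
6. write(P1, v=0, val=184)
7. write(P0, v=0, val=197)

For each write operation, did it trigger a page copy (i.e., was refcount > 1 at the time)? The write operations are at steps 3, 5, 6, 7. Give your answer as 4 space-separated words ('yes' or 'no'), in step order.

Op 1: fork(P0) -> P1. 2 ppages; refcounts: pp0:2 pp1:2
Op 2: read(P1, v0) -> 47. No state change.
Op 3: write(P0, v1, 119). refcount(pp1)=2>1 -> COPY to pp2. 3 ppages; refcounts: pp0:2 pp1:1 pp2:1
Op 4: fork(P0) -> P2. 3 ppages; refcounts: pp0:3 pp1:1 pp2:2
Op 5: write(P0, v0, 167). refcount(pp0)=3>1 -> COPY to pp3. 4 ppages; refcounts: pp0:2 pp1:1 pp2:2 pp3:1
Op 6: write(P1, v0, 184). refcount(pp0)=2>1 -> COPY to pp4. 5 ppages; refcounts: pp0:1 pp1:1 pp2:2 pp3:1 pp4:1
Op 7: write(P0, v0, 197). refcount(pp3)=1 -> write in place. 5 ppages; refcounts: pp0:1 pp1:1 pp2:2 pp3:1 pp4:1

yes yes yes no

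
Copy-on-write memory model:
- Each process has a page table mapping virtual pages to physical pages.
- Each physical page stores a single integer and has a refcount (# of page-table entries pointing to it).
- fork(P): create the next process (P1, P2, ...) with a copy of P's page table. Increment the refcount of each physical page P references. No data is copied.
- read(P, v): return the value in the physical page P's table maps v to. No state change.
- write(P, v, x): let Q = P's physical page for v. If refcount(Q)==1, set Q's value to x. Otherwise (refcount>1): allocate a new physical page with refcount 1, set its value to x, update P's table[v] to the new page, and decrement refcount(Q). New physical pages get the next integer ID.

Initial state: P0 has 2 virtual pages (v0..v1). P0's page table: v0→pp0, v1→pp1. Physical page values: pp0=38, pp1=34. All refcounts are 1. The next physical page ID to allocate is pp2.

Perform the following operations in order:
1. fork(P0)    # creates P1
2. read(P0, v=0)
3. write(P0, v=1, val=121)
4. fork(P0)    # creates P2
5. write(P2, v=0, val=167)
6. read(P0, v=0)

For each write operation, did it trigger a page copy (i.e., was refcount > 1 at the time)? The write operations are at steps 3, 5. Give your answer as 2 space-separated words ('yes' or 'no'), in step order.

Op 1: fork(P0) -> P1. 2 ppages; refcounts: pp0:2 pp1:2
Op 2: read(P0, v0) -> 38. No state change.
Op 3: write(P0, v1, 121). refcount(pp1)=2>1 -> COPY to pp2. 3 ppages; refcounts: pp0:2 pp1:1 pp2:1
Op 4: fork(P0) -> P2. 3 ppages; refcounts: pp0:3 pp1:1 pp2:2
Op 5: write(P2, v0, 167). refcount(pp0)=3>1 -> COPY to pp3. 4 ppages; refcounts: pp0:2 pp1:1 pp2:2 pp3:1
Op 6: read(P0, v0) -> 38. No state change.

yes yes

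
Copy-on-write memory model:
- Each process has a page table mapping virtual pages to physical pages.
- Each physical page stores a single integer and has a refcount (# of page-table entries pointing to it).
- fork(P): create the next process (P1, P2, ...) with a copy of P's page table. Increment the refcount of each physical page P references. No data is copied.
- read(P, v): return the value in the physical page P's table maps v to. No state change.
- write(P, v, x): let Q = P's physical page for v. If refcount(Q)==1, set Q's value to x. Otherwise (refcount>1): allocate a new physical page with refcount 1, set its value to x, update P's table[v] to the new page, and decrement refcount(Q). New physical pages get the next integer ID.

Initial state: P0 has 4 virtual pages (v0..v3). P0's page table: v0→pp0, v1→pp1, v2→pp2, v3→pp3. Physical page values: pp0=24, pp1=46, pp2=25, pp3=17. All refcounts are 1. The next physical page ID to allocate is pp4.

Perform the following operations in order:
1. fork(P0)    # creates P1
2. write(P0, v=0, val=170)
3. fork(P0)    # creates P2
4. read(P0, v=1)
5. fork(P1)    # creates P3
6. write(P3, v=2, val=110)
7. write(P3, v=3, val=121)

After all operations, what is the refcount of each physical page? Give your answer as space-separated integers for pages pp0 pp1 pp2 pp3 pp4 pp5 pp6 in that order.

Answer: 2 4 3 3 2 1 1

Derivation:
Op 1: fork(P0) -> P1. 4 ppages; refcounts: pp0:2 pp1:2 pp2:2 pp3:2
Op 2: write(P0, v0, 170). refcount(pp0)=2>1 -> COPY to pp4. 5 ppages; refcounts: pp0:1 pp1:2 pp2:2 pp3:2 pp4:1
Op 3: fork(P0) -> P2. 5 ppages; refcounts: pp0:1 pp1:3 pp2:3 pp3:3 pp4:2
Op 4: read(P0, v1) -> 46. No state change.
Op 5: fork(P1) -> P3. 5 ppages; refcounts: pp0:2 pp1:4 pp2:4 pp3:4 pp4:2
Op 6: write(P3, v2, 110). refcount(pp2)=4>1 -> COPY to pp5. 6 ppages; refcounts: pp0:2 pp1:4 pp2:3 pp3:4 pp4:2 pp5:1
Op 7: write(P3, v3, 121). refcount(pp3)=4>1 -> COPY to pp6. 7 ppages; refcounts: pp0:2 pp1:4 pp2:3 pp3:3 pp4:2 pp5:1 pp6:1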